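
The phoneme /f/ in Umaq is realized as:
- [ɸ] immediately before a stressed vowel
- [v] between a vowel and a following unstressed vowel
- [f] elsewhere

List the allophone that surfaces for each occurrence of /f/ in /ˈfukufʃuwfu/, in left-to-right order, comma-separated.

[ɸ], [f], [f]

Occurrence 1 (position 1): immediately before a stressed vowel → [ɸ].
Occurrence 2 (position 5): no conditioning environment matches → elsewhere allophone [f].
Occurrence 3 (position 9): no conditioning environment matches → elsewhere allophone [f].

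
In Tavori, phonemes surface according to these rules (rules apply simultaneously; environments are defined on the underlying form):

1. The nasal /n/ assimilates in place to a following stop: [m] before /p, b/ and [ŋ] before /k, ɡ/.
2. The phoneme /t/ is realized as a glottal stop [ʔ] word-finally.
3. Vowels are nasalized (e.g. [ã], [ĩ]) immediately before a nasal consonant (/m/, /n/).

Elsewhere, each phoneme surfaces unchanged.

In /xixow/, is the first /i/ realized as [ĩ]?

/i/ — between /x/ and /x/; rule 3 does not apply here → [i].
The actual realization is [i], not [ĩ].

No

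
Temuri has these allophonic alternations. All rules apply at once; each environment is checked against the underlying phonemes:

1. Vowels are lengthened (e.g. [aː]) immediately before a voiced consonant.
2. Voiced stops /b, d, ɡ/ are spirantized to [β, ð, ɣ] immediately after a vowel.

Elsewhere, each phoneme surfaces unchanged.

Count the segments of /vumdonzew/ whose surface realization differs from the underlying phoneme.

3

Segments that undergo a rule: /u/ → [uː] (rule 1); /o/ → [oː] (rule 1); /e/ → [eː] (rule 1).
All other segments surface unchanged.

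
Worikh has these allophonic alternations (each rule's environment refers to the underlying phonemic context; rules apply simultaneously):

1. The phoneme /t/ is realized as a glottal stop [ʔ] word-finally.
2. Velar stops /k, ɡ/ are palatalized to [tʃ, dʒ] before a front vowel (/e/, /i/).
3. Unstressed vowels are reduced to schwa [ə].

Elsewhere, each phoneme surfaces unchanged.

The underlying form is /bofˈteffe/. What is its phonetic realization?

[bəfˈteffə]

/b/ (word-initial): no rule targets it → [b].
/o/ (between /b/ and /f/): in an unstressed syllable, so rule 3 applies → [ə].
/f/ (between /o/ and /t/) is unaffected → [f].
/t/ — between /f/ and /e/; rule 1 does not apply here → [t].
/e/ (between /t/ and /f/) is in the target of rule 3 but the environment (in an unstressed syllable) is not met → [e].
/f/ (between /e/ and /f/): no rule targets it → [f].
/f/ stays [f].
/e/ meets the environment for rule 3 (in an unstressed syllable) → [ə].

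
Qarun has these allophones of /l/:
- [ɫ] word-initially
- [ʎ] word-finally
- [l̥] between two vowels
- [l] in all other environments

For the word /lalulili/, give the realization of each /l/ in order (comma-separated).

[ɫ], [l̥], [l̥], [l̥]

Occurrence 1 (position 1): word-initially → [ɫ].
Occurrence 2 (position 3): between two vowels → [l̥].
Occurrence 3 (position 5): between two vowels → [l̥].
Occurrence 4 (position 7): between two vowels → [l̥].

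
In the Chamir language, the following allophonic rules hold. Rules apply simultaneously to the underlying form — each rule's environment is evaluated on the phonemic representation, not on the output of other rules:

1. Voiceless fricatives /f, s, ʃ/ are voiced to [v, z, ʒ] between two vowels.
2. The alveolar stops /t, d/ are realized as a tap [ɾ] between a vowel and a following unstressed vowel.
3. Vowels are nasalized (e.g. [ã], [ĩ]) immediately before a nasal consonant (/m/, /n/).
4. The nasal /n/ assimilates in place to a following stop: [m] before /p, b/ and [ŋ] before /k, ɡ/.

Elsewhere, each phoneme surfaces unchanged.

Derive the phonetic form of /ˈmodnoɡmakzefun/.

/m/ (word-initial): no rule targets it → [m].
/o/ — between /m/ and /d/; rule 3 does not apply here → [o].
/d/ (between /o/ and /n/): rule 2 targets it, but not between a vowel and a following unstressed vowel → unchanged [d].
/n/ (between /d/ and /o/) is in the target of rule 4 but the environment (before a labial or velar stop) is not met → [n].
/o/ — between /n/ and /ɡ/; rule 3 does not apply here → [o].
/ɡ/ — not in any rule's target class → [ɡ].
/m/ stays [m].
/a/ — between /m/ and /k/; rule 3 does not apply here → [a].
/k/ (between /a/ and /z/) is unaffected → [k].
/z/ (between /k/ and /e/) is unaffected → [z].
/e/ — between /z/ and /f/; rule 3 does not apply here → [e].
/f/ — between /e/ and /u/, between two vowels — surfaces as [v] (rule 1).
/u/ — between /f/ and /n/, before a nasal consonant — surfaces as [ũ] (rule 3).
/n/ (word-final) is in the target of rule 4 but the environment (before a labial or velar stop) is not met → [n].

[ˈmodnoɡmakzevũn]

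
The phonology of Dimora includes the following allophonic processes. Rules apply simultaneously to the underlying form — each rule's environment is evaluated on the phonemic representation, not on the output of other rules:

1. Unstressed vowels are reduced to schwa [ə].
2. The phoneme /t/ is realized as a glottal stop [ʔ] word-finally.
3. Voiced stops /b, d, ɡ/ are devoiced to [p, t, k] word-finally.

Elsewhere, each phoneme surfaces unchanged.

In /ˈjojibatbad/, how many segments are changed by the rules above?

4

Segments that undergo a rule: /i/ → [ə] (rule 1); /a/ → [ə] (rule 1); /a/ → [ə] (rule 1); /d/ → [t] (rule 3).
All other segments surface unchanged.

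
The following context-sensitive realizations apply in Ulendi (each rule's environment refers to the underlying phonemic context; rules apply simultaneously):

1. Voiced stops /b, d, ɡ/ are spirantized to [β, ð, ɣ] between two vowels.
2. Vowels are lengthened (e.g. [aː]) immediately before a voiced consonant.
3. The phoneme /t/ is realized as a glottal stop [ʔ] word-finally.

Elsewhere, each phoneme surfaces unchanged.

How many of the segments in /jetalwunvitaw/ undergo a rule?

Segments that undergo a rule: /a/ → [aː] (rule 2); /u/ → [uː] (rule 2); /a/ → [aː] (rule 2).
All other segments surface unchanged.

3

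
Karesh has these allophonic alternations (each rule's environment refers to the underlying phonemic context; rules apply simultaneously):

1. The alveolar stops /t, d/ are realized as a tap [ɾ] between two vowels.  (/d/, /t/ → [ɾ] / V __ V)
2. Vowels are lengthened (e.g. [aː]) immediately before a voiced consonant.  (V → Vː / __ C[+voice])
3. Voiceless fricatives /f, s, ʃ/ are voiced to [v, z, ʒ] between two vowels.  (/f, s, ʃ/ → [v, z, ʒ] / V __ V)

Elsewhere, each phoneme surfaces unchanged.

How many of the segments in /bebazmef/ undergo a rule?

Segments that undergo a rule: /e/ → [eː] (rule 2); /a/ → [aː] (rule 2).
All other segments surface unchanged.

2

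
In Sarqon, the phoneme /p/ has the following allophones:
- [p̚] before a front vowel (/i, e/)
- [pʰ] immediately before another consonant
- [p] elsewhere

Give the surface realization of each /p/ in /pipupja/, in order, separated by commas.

[p̚], [p], [pʰ]

Occurrence 1 (position 1): before a front vowel (/i, e/) → [p̚].
Occurrence 2 (position 3): no conditioning environment matches → elsewhere allophone [p].
Occurrence 3 (position 5): immediately before another consonant → [pʰ].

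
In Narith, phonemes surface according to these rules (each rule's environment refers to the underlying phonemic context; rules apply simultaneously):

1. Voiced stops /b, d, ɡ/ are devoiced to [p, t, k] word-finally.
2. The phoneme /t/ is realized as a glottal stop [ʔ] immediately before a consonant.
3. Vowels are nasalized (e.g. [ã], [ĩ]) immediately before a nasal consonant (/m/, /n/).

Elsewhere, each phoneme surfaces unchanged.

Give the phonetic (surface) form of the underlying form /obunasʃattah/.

[obũnasʃaʔtah]

/o/ (word-initial) fails the environment for rule 3, so it stays [o].
/b/ (between /o/ and /u/): rule 1 targets it, but not word-finally → unchanged [b].
Rule 3 applies to /u/ (between /b/ and /n/: before a nasal consonant) → [ũ].
/n/ (between /u/ and /a/) is unaffected → [n].
/a/ (between /n/ and /s/) is in the target of rule 3 but the environment (before a nasal consonant) is not met → [a].
/s/ — not in any rule's target class → [s].
/ʃ/ — not in any rule's target class → [ʃ].
/a/ — between /ʃ/ and /t/; rule 3 does not apply here → [a].
/t/ meets the environment for rule 2 (immediately before a consonant) → [ʔ].
/t/ (between /t/ and /a/): rule 2 targets it, but not immediately before a consonant → unchanged [t].
/a/ (between /t/ and /h/): rule 3 targets it, but not before a nasal consonant → unchanged [a].
/h/ (word-final): no rule targets it → [h].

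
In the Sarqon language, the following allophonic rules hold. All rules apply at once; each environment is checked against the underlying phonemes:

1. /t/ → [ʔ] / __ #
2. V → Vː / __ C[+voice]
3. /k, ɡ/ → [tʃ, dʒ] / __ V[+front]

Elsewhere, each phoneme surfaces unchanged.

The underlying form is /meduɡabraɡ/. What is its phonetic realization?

[meːduːɡaːbraːɡ]

/m/ — not in any rule's target class → [m].
/e/ — between /m/ and /d/, before a voiced consonant — surfaces as [eː] (rule 2).
/d/ (between /e/ and /u/) is unaffected → [d].
/u/ meets the environment for rule 2 (before a voiced consonant) → [uː].
/ɡ/ (between /u/ and /a/) fails the environment for rule 3, so it stays [ɡ].
/a/ meets the environment for rule 2 (before a voiced consonant) → [aː].
/b/ (between /a/ and /r/): no rule targets it → [b].
/r/ (between /b/ and /a/): no rule targets it → [r].
/a/ (between /r/ and /ɡ/): before a voiced consonant, so rule 2 applies → [aː].
/ɡ/ — word-final; rule 3 does not apply here → [ɡ].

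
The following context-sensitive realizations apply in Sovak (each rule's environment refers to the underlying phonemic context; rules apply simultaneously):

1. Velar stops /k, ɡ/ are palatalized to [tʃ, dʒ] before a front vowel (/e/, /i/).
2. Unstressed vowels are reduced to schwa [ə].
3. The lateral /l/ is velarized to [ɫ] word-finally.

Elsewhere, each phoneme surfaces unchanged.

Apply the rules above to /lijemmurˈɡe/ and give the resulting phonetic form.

[ləjəmmərˈdʒe]

/l/ (word-initial) fails the environment for rule 3, so it stays [l].
/i/ (between /l/ and /j/): in an unstressed syllable, so rule 2 applies → [ə].
/e/ meets the environment for rule 2 (in an unstressed syllable) → [ə].
/u/ (between /m/ and /r/) occurs in an unstressed syllable → [ə] by rule 2.
/ɡ/ meets the environment for rule 1 (before a front vowel) → [dʒ].
/e/ (word-final) fails the environment for rule 2, so it stays [e].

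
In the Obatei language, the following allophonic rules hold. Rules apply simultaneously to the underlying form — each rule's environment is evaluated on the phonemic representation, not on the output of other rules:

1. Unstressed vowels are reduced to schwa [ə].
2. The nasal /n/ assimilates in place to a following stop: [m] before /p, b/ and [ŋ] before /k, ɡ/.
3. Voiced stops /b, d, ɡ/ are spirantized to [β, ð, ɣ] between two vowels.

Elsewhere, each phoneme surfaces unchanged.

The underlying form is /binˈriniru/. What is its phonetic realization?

[bənˈrinərə]

/b/ (word-initial): rule 3 targets it, but not between two vowels → unchanged [b].
/i/ meets the environment for rule 1 (in an unstressed syllable) → [ə].
/n/ (between /i/ and /r/) fails the environment for rule 2, so it stays [n].
/r/ (between /n/ and /i/): no rule targets it → [r].
/i/ — between /r/ and /n/; rule 1 does not apply here → [i].
/n/ — between /i/ and /i/; rule 2 does not apply here → [n].
/i/ — between /n/ and /r/, in an unstressed syllable — surfaces as [ə] (rule 1).
/r/ — not in any rule's target class → [r].
/u/ (word-final) occurs in an unstressed syllable → [ə] by rule 1.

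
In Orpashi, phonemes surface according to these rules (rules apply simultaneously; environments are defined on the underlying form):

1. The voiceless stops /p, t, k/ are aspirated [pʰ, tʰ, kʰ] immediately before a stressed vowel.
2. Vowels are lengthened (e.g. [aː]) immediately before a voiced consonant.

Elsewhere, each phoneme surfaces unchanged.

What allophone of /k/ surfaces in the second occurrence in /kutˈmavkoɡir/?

/k/ (between /v/ and /o/): rule 1 targets it, but not immediately before a stressed vowel → unchanged [k].

[k]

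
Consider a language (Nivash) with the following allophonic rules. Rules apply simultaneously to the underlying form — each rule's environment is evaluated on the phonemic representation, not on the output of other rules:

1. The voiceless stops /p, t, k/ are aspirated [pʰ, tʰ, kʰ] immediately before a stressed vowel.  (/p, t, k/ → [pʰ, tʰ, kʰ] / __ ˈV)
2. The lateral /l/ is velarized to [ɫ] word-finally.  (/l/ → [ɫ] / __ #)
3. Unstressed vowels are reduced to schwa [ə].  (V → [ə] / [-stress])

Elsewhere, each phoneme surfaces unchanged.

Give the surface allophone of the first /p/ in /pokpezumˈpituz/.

[p]

/p/ (word-initial): rule 1 targets it, but not immediately before a stressed vowel → unchanged [p].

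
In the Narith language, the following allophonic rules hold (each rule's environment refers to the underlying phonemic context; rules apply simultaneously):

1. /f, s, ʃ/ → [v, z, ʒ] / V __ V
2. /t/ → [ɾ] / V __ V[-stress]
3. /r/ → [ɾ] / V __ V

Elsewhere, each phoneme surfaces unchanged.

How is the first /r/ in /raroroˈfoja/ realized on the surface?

/r/ (word-initial): rule 3 targets it, but not between two vowels → unchanged [r].

[r]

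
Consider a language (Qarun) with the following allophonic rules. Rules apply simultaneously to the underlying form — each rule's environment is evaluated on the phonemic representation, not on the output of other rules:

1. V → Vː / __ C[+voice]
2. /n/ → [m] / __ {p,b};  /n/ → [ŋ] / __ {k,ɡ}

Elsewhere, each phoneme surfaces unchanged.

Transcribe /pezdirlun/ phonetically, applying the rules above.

/p/ — not in any rule's target class → [p].
Rule 1 applies to /e/ (between /p/ and /z/: before a voiced consonant) → [eː].
/z/ — not in any rule's target class → [z].
/d/ (between /z/ and /i/) is unaffected → [d].
/i/ (between /d/ and /r/): before a voiced consonant, so rule 1 applies → [iː].
/r/ — not in any rule's target class → [r].
/l/ stays [l].
Rule 1 applies to /u/ (between /l/ and /n/: before a voiced consonant) → [uː].
/n/ (word-final) fails the environment for rule 2, so it stays [n].

[peːzdiːrluːn]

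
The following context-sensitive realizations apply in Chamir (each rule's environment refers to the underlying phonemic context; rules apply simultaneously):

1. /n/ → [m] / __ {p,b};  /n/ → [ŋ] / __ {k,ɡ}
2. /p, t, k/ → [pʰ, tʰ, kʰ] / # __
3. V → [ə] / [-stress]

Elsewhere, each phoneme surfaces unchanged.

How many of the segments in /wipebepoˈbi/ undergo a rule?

Segments that undergo a rule: /i/ → [ə] (rule 3); /e/ → [ə] (rule 3); /e/ → [ə] (rule 3); /o/ → [ə] (rule 3).
All other segments surface unchanged.

4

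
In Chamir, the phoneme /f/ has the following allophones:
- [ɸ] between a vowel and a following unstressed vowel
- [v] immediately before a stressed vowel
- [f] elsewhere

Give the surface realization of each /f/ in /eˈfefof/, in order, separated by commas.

[v], [ɸ], [f]

Occurrence 1 (position 2): immediately before a stressed vowel → [v].
Occurrence 2 (position 4): between a vowel and a following unstressed vowel → [ɸ].
Occurrence 3 (position 6): no conditioning environment matches → elsewhere allophone [f].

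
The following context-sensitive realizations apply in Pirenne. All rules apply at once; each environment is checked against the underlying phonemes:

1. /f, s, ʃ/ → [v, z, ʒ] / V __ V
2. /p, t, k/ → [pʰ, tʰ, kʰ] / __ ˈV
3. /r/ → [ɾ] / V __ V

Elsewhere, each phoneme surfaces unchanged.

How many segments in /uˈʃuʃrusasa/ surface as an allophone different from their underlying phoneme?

Segments that undergo a rule: /ʃ/ → [ʒ] (rule 1); /s/ → [z] (rule 1); /s/ → [z] (rule 1).
All other segments surface unchanged.

3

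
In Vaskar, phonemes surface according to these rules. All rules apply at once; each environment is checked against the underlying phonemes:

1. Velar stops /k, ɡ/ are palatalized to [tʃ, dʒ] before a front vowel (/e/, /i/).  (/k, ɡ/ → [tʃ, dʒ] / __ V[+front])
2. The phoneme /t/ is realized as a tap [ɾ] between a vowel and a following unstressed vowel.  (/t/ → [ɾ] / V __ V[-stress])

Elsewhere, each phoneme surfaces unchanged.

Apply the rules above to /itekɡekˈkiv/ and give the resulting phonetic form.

[iɾekdʒekˈtʃiv]

/i/ (word-initial): no rule targets it → [i].
/t/ (between /i/ and /e/): between a vowel and a following unstressed vowel, so rule 2 applies → [ɾ].
/e/ stays [e].
/k/ (between /e/ and /ɡ/): rule 1 targets it, but not before a front vowel → unchanged [k].
/ɡ/ meets the environment for rule 1 (before a front vowel) → [dʒ].
/e/ (between /ɡ/ and /k/) is unaffected → [e].
/k/ (between /e/ and /k/) fails the environment for rule 1, so it stays [k].
/k/ (between /k/ and /i/) occurs before a front vowel → [tʃ] by rule 1.
/i/ — not in any rule's target class → [i].
/v/ stays [v].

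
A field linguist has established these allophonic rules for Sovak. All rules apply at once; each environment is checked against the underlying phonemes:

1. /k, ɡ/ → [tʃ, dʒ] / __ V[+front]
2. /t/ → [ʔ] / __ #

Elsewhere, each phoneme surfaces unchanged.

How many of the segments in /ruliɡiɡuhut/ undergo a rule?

Segments that undergo a rule: /ɡ/ → [dʒ] (rule 1); /t/ → [ʔ] (rule 2).
All other segments surface unchanged.

2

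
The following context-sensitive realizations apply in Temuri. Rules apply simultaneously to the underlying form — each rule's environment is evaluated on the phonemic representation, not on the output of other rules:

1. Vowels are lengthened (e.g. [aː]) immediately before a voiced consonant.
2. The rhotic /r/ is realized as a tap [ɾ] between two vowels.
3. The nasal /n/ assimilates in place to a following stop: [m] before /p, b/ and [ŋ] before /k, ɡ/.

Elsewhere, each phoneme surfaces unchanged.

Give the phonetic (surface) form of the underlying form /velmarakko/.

[veːlmaːɾakko]

/v/ stays [v].
/e/ meets the environment for rule 1 (before a voiced consonant) → [eː].
/l/ stays [l].
/m/ (between /l/ and /a/): no rule targets it → [m].
/a/ (between /m/ and /r/): before a voiced consonant, so rule 1 applies → [aː].
/r/ (between /a/ and /a/): between two vowels, so rule 2 applies → [ɾ].
/a/ (between /r/ and /k/): rule 1 targets it, but not before a voiced consonant → unchanged [a].
/k/ (between /a/ and /k/) is unaffected → [k].
/k/ — not in any rule's target class → [k].
/o/ (word-final) is in the target of rule 1 but the environment (before a voiced consonant) is not met → [o].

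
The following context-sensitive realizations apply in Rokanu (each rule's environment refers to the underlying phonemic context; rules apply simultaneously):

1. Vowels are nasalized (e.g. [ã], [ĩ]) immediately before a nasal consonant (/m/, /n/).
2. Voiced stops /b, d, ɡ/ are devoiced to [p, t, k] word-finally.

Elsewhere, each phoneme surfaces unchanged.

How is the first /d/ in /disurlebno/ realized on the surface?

/d/ (word-initial) is in the target of rule 2 but the environment (word-finally) is not met → [d].

[d]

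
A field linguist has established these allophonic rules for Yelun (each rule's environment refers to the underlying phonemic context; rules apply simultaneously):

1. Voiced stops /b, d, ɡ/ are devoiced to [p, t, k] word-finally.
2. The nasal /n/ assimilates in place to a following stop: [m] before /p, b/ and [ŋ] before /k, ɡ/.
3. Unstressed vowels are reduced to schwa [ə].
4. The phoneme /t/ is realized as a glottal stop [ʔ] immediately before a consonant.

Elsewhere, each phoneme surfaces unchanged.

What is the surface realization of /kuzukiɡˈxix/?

[kəzəkəɡˈxix]

/k/ stays [k].
Rule 3 applies to /u/ (between /k/ and /z/: in an unstressed syllable) → [ə].
/z/ (between /u/ and /u/) is unaffected → [z].
/u/ (between /z/ and /k/) occurs in an unstressed syllable → [ə] by rule 3.
/k/ stays [k].
/i/ (between /k/ and /ɡ/) occurs in an unstressed syllable → [ə] by rule 3.
/ɡ/ — between /i/ and /x/; rule 1 does not apply here → [ɡ].
/x/ (between /ɡ/ and /i/): no rule targets it → [x].
/i/ (between /x/ and /x/) fails the environment for rule 3, so it stays [i].
/x/ stays [x].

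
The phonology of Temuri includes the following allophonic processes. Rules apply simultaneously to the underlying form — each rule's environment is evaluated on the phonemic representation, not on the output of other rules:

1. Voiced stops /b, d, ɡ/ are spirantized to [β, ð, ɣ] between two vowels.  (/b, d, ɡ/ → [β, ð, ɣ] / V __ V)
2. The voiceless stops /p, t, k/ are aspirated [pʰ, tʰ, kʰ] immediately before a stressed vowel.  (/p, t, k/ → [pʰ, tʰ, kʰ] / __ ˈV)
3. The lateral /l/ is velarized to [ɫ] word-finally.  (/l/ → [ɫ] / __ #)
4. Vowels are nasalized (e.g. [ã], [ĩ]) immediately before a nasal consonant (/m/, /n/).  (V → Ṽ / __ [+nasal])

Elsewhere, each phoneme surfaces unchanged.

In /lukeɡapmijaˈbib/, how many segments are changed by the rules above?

2

Segments that undergo a rule: /ɡ/ → [ɣ] (rule 1); /b/ → [β] (rule 1).
All other segments surface unchanged.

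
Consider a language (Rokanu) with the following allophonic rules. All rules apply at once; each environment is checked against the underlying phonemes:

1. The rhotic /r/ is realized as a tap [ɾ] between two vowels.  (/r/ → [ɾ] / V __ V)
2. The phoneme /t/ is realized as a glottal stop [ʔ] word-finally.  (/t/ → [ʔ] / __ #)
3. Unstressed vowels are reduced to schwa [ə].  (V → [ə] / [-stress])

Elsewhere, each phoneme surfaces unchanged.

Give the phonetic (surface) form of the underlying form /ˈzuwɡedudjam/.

/u/ (between /z/ and /w/): rule 3 targets it, but not in an unstressed syllable → unchanged [u].
Rule 3 applies to /e/ (between /ɡ/ and /d/: in an unstressed syllable) → [ə].
Rule 3 applies to /u/ (between /d/ and /d/: in an unstressed syllable) → [ə].
Rule 3 applies to /a/ (between /j/ and /m/: in an unstressed syllable) → [ə].

[ˈzuwɡədədjəm]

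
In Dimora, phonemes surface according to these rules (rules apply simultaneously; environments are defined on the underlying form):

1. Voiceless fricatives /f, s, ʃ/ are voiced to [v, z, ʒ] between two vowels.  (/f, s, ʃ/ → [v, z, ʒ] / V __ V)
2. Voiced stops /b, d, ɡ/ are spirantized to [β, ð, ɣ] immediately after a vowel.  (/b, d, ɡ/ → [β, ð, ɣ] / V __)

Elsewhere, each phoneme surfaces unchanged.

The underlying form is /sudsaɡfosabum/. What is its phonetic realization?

/s/ (word-initial): rule 1 targets it, but not between two vowels → unchanged [s].
/d/ (between /u/ and /s/) occurs immediately after a vowel → [ð] by rule 2.
/s/ — between /d/ and /a/; rule 1 does not apply here → [s].
/ɡ/ meets the environment for rule 2 (immediately after a vowel) → [ɣ].
/f/ (between /ɡ/ and /o/): rule 1 targets it, but not between two vowels → unchanged [f].
/s/ (between /o/ and /a/) occurs between two vowels → [z] by rule 1.
/b/ (between /a/ and /u/): immediately after a vowel, so rule 2 applies → [β].

[suðsaɣfozaβum]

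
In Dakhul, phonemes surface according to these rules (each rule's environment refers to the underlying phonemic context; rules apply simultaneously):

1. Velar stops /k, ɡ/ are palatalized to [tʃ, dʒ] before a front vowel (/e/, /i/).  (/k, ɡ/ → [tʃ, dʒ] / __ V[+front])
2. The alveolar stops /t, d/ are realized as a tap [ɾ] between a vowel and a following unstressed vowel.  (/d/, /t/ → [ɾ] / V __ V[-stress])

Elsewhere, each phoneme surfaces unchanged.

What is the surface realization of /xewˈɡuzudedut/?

[xewˈɡuzuɾeɾut]

/x/ — not in any rule's target class → [x].
/e/ (between /x/ and /w/): no rule targets it → [e].
/w/ — not in any rule's target class → [w].
/ɡ/ (between /w/ and /u/) is in the target of rule 1 but the environment (before a front vowel) is not met → [ɡ].
/u/ — not in any rule's target class → [u].
/z/ (between /u/ and /u/): no rule targets it → [z].
/u/ stays [u].
Rule 2 applies to /d/ (between /u/ and /e/: between a vowel and a following unstressed vowel) → [ɾ].
/e/ stays [e].
Rule 2 applies to /d/ (between /e/ and /u/: between a vowel and a following unstressed vowel) → [ɾ].
/u/ stays [u].
/t/ (word-final) is in the target of rule 2 but the environment (between a vowel and a following unstressed vowel) is not met → [t].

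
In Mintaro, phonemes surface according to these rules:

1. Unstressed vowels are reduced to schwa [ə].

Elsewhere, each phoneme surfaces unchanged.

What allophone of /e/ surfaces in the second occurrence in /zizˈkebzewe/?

Rule 1 applies to /e/ (between /z/ and /w/: in an unstressed syllable) → [ə].

[ə]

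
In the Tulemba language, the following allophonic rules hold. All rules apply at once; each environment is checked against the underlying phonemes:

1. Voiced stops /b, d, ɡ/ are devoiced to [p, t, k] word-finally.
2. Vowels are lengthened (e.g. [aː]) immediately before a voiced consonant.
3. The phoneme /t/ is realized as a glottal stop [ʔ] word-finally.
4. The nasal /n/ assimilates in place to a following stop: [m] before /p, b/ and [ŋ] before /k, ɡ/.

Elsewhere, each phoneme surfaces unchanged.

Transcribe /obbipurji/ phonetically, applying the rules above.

Rule 2 applies to /o/ (word-initial: before a voiced consonant) → [oː].
/b/ (between /o/ and /b/) fails the environment for rule 1, so it stays [b].
/b/ — between /b/ and /i/; rule 1 does not apply here → [b].
/i/ (between /b/ and /p/) fails the environment for rule 2, so it stays [i].
/p/ — not in any rule's target class → [p].
/u/ (between /p/ and /r/): before a voiced consonant, so rule 2 applies → [uː].
/r/ — not in any rule's target class → [r].
/j/ — not in any rule's target class → [j].
/i/ — word-final; rule 2 does not apply here → [i].

[oːbbipuːrji]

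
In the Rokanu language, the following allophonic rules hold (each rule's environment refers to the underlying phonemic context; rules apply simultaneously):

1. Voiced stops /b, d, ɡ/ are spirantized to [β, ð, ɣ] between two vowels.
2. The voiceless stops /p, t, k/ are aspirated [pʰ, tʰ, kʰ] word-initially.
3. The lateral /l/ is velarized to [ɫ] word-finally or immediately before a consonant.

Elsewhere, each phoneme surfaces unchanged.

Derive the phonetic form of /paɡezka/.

[pʰaɣezka]

/p/ (word-initial): word-initially, so rule 2 applies → [pʰ].
/a/ — not in any rule's target class → [a].
/ɡ/ meets the environment for rule 1 (between two vowels) → [ɣ].
/e/ (between /ɡ/ and /z/): no rule targets it → [e].
/z/ (between /e/ and /k/): no rule targets it → [z].
/k/ (between /z/ and /a/) fails the environment for rule 2, so it stays [k].
/a/ (word-final): no rule targets it → [a].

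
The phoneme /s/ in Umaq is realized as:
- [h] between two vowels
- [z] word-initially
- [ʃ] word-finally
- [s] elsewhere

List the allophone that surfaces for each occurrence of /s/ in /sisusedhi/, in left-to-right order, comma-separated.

Occurrence 1 (position 1): word-initially → [z].
Occurrence 2 (position 3): between two vowels → [h].
Occurrence 3 (position 5): between two vowels → [h].

[z], [h], [h]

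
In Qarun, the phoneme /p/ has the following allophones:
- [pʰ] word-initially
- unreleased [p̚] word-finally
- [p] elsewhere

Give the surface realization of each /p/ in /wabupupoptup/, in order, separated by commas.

[p], [p], [p], [p̚]

Occurrence 1 (position 5): no conditioning environment matches → elsewhere allophone [p].
Occurrence 2 (position 7): no conditioning environment matches → elsewhere allophone [p].
Occurrence 3 (position 9): no conditioning environment matches → elsewhere allophone [p].
Occurrence 4 (position 12): word-finally → [p̚].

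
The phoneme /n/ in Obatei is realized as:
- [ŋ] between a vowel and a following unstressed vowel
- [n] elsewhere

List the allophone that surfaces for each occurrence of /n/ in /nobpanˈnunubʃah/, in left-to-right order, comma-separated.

Occurrence 1 (position 1): no conditioning environment matches → elsewhere allophone [n].
Occurrence 2 (position 6): no conditioning environment matches → elsewhere allophone [n].
Occurrence 3 (position 7): no conditioning environment matches → elsewhere allophone [n].
Occurrence 4 (position 9): between a vowel and a following unstressed vowel → [ŋ].

[n], [n], [n], [ŋ]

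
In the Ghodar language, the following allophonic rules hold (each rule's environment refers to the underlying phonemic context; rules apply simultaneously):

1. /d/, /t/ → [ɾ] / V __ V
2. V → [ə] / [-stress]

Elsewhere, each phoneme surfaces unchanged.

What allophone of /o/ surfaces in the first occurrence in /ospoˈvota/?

[ə]

/o/ meets the environment for rule 2 (in an unstressed syllable) → [ə].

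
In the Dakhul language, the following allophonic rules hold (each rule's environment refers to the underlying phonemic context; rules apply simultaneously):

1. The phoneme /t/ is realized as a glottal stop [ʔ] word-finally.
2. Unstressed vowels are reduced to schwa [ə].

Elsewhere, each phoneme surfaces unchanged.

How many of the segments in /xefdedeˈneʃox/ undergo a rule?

4

Segments that undergo a rule: /e/ → [ə] (rule 2); /e/ → [ə] (rule 2); /e/ → [ə] (rule 2); /o/ → [ə] (rule 2).
All other segments surface unchanged.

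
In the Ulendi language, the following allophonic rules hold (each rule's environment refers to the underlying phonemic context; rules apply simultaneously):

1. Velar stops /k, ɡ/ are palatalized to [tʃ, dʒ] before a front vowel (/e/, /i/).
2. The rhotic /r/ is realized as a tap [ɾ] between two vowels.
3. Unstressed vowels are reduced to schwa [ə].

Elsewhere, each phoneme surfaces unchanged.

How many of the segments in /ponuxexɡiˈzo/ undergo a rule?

5

Segments that undergo a rule: /o/ → [ə] (rule 3); /u/ → [ə] (rule 3); /e/ → [ə] (rule 3); /ɡ/ → [dʒ] (rule 1); /i/ → [ə] (rule 3).
All other segments surface unchanged.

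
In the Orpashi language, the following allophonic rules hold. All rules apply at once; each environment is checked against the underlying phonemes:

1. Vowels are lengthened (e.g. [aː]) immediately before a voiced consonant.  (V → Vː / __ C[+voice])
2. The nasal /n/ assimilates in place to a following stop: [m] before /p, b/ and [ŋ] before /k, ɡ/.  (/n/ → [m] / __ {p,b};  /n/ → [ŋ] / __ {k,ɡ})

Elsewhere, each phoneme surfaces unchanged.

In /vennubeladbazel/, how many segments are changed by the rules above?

6

Segments that undergo a rule: /e/ → [eː] (rule 1); /u/ → [uː] (rule 1); /e/ → [eː] (rule 1); /a/ → [aː] (rule 1); /a/ → [aː] (rule 1); /e/ → [eː] (rule 1).
All other segments surface unchanged.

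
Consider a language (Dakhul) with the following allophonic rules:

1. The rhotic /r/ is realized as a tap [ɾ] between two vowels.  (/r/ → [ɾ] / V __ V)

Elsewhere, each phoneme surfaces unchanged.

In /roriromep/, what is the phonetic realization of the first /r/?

/r/ (word-initial): rule 1 targets it, but not between two vowels → unchanged [r].

[r]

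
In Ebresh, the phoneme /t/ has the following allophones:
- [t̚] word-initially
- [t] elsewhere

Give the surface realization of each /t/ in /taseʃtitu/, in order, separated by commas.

Occurrence 1 (position 1): word-initially → [t̚].
Occurrence 2 (position 6): no conditioning environment matches → elsewhere allophone [t].
Occurrence 3 (position 8): no conditioning environment matches → elsewhere allophone [t].

[t̚], [t], [t]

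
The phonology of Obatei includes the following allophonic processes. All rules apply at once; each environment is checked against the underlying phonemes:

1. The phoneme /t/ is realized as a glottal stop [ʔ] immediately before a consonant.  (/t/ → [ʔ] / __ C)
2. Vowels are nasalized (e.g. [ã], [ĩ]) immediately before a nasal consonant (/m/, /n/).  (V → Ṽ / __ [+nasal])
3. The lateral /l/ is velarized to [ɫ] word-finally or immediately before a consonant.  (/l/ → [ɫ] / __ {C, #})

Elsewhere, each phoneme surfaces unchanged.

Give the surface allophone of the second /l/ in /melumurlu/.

[l]

/l/ — between /r/ and /u/; rule 3 does not apply here → [l].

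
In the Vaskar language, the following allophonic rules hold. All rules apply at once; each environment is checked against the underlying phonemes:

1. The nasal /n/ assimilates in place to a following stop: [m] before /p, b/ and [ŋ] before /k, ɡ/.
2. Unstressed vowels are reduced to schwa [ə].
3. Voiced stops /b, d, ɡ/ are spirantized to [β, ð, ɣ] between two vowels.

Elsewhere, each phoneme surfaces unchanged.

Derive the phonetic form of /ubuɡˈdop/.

[əβəɡˈdop]

/u/ meets the environment for rule 2 (in an unstressed syllable) → [ə].
/b/ meets the environment for rule 3 (between two vowels) → [β].
Rule 2 applies to /u/ (between /b/ and /ɡ/: in an unstressed syllable) → [ə].
/ɡ/ (between /u/ and /d/) fails the environment for rule 3, so it stays [ɡ].
/d/ (between /ɡ/ and /o/) is in the target of rule 3 but the environment (between two vowels) is not met → [d].
/o/ — between /d/ and /p/; rule 2 does not apply here → [o].
/p/ — not in any rule's target class → [p].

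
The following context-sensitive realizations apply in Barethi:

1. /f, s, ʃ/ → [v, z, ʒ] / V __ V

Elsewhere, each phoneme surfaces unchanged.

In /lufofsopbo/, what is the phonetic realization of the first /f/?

[v]

Rule 1 applies to /f/ (between /u/ and /o/: between two vowels) → [v].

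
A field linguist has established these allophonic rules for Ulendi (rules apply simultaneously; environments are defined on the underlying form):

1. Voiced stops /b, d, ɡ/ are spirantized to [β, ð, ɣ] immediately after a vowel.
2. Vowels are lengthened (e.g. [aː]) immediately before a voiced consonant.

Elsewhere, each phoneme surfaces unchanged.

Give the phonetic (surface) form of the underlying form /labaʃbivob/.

[laːβaʃbiːvoːβ]

/l/ (word-initial): no rule targets it → [l].
/a/ (between /l/ and /b/): before a voiced consonant, so rule 2 applies → [aː].
/b/ meets the environment for rule 1 (immediately after a vowel) → [β].
/a/ (between /b/ and /ʃ/) is in the target of rule 2 but the environment (before a voiced consonant) is not met → [a].
/ʃ/ (between /a/ and /b/) is unaffected → [ʃ].
/b/ (between /ʃ/ and /i/): rule 1 targets it, but not immediately after a vowel → unchanged [b].
Rule 2 applies to /i/ (between /b/ and /v/: before a voiced consonant) → [iː].
/v/ (between /i/ and /o/): no rule targets it → [v].
/o/ — between /v/ and /b/, before a voiced consonant — surfaces as [oː] (rule 2).
/b/ (word-final): immediately after a vowel, so rule 1 applies → [β].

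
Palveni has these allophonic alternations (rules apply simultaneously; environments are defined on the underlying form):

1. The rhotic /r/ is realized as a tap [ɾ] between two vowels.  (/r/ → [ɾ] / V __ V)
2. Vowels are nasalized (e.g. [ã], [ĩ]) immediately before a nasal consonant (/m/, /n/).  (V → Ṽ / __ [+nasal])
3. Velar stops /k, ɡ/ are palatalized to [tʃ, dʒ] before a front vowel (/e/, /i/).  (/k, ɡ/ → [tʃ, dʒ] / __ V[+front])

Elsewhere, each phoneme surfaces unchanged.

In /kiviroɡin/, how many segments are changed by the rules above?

Segments that undergo a rule: /k/ → [tʃ] (rule 3); /r/ → [ɾ] (rule 1); /ɡ/ → [dʒ] (rule 3); /i/ → [ĩ] (rule 2).
All other segments surface unchanged.

4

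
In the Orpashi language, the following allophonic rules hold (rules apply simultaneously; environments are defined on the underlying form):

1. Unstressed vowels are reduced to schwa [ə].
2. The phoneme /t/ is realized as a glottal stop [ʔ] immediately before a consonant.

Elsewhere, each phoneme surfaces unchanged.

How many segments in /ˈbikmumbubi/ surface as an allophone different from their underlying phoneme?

Segments that undergo a rule: /u/ → [ə] (rule 1); /u/ → [ə] (rule 1); /i/ → [ə] (rule 1).
All other segments surface unchanged.

3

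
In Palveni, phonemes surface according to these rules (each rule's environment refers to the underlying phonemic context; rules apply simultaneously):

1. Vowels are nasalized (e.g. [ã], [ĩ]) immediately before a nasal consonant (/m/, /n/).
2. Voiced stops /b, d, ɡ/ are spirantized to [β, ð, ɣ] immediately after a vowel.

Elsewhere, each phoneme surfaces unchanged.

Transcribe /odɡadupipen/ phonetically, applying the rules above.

/o/ (word-initial): rule 1 targets it, but not before a nasal consonant → unchanged [o].
/d/ — between /o/ and /ɡ/, immediately after a vowel — surfaces as [ð] (rule 2).
/ɡ/ (between /d/ and /a/): rule 2 targets it, but not immediately after a vowel → unchanged [ɡ].
/a/ (between /ɡ/ and /d/): rule 1 targets it, but not before a nasal consonant → unchanged [a].
Rule 2 applies to /d/ (between /a/ and /u/: immediately after a vowel) → [ð].
/u/ (between /d/ and /p/): rule 1 targets it, but not before a nasal consonant → unchanged [u].
/p/ stays [p].
/i/ (between /p/ and /p/): rule 1 targets it, but not before a nasal consonant → unchanged [i].
/p/ stays [p].
/e/ (between /p/ and /n/) occurs before a nasal consonant → [ẽ] by rule 1.
/n/ — not in any rule's target class → [n].

[oðɡaðupipẽn]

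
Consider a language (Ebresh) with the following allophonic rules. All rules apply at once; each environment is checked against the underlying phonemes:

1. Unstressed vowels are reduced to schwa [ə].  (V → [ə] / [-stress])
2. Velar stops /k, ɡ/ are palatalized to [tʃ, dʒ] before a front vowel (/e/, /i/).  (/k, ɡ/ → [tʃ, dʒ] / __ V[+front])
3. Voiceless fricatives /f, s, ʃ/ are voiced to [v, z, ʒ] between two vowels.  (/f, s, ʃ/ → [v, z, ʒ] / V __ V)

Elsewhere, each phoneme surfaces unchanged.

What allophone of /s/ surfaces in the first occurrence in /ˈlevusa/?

/s/ (between /u/ and /a/): between two vowels, so rule 3 applies → [z].

[z]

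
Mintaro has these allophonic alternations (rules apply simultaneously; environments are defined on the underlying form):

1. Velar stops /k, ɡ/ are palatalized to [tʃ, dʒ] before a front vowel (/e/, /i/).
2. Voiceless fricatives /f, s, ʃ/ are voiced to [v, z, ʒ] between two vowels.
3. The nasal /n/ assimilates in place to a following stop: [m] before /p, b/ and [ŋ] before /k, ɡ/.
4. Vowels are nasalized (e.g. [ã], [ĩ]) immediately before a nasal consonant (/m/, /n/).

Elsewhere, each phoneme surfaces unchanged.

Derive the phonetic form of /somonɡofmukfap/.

[sõmõŋɡofmukfap]

/s/ (word-initial): rule 2 targets it, but not between two vowels → unchanged [s].
/o/ (between /s/ and /m/): before a nasal consonant, so rule 4 applies → [õ].
/m/ (between /o/ and /o/): no rule targets it → [m].
Rule 4 applies to /o/ (between /m/ and /n/: before a nasal consonant) → [õ].
/n/ (between /o/ and /ɡ/) occurs before a labial or velar stop → [ŋ] by rule 3.
/ɡ/ (between /n/ and /o/) fails the environment for rule 1, so it stays [ɡ].
/o/ (between /ɡ/ and /f/) fails the environment for rule 4, so it stays [o].
/f/ (between /o/ and /m/) fails the environment for rule 2, so it stays [f].
/m/ (between /f/ and /u/) is unaffected → [m].
/u/ (between /m/ and /k/): rule 4 targets it, but not before a nasal consonant → unchanged [u].
/k/ (between /u/ and /f/): rule 1 targets it, but not before a front vowel → unchanged [k].
/f/ (between /k/ and /a/) fails the environment for rule 2, so it stays [f].
/a/ (between /f/ and /p/) is in the target of rule 4 but the environment (before a nasal consonant) is not met → [a].
/p/ — not in any rule's target class → [p].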